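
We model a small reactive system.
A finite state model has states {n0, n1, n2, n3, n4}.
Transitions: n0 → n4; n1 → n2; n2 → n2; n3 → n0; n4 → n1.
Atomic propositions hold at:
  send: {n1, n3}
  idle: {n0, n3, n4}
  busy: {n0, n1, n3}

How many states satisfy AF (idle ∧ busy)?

2

Sat(idle ∧ busy) = {n0, n3}
AF (idle ∧ busy): least fixpoint, start Z0 = {n0, n3}, add states with every successor in Z. Already a fixed point.
Sat(AF (idle ∧ busy)) = {n0, n3}
|Sat(AF (idle ∧ busy))| = |{n0, n3}| = 2.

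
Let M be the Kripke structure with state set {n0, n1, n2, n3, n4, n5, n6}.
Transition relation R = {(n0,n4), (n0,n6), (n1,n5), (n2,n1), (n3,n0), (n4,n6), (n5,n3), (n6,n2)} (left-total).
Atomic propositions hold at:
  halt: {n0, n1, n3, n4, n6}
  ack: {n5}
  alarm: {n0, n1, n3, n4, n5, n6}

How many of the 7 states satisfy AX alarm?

6

Sat(AX alarm) = {s : every successor in {n0, n1, n3, n4, n5, n6}} = {n0, n1, n2, n3, n4, n5}
|Sat(AX alarm)| = |{n0, n1, n2, n3, n4, n5}| = 6.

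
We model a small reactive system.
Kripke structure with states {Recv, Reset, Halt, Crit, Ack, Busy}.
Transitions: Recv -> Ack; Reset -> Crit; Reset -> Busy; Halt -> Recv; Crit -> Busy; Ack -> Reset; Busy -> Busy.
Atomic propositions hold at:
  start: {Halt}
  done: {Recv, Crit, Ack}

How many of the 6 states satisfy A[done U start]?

1

A[done U start]: least fixpoint, start Z0 = Sat(start) = {Halt}, add states in Sat(done) with every successor in Z. Already a fixed point.
Sat(A[done U start]) = {Halt}
|Sat(A[done U start])| = |{Halt}| = 1.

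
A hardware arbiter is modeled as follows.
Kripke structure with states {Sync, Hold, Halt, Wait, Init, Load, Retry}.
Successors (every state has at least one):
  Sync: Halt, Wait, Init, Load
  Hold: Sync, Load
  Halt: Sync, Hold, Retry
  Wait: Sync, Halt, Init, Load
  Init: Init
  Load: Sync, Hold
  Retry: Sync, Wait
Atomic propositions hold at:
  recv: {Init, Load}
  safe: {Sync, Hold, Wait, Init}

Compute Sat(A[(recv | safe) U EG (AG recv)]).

Sat(recv | safe) = {Sync, Hold, Wait, Init, Load}
AG recv: greatest fixpoint, start Z0 = {Init, Load}, keep only states in Sat with every successor in Z. Z1 = {Init}; fixed.
Sat(AG recv) = {Init}
EG (AG recv): greatest fixpoint, start Z0 = {Init}, keep only states in Sat with some successor in Z. Already a fixed point.
Sat(EG (AG recv)) = {Init}
A[(recv | safe) U EG (AG recv)]: least fixpoint, start Z0 = Sat(EG (AG recv)) = {Init}, add states in Sat(recv | safe) with every successor in Z. Already a fixed point.
Sat(A[(recv | safe) U EG (AG recv)]) = {Init}

{Init}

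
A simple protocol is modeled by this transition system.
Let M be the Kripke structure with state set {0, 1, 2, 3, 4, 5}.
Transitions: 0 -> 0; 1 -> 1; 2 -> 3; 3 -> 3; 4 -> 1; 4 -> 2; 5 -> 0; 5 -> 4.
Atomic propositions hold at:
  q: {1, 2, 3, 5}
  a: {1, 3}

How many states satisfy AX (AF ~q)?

2

Sat(~q) = {0, 4}
AF ~q: least fixpoint, start Z0 = {0, 4}, add states with every successor in Z. Z1 = {0, 4, 5}; fixed.
Sat(AF ~q) = {0, 4, 5}
Sat(AX (AF ~q)) = {s : every successor in {0, 4, 5}} = {0, 5}
|Sat(AX (AF ~q))| = |{0, 5}| = 2.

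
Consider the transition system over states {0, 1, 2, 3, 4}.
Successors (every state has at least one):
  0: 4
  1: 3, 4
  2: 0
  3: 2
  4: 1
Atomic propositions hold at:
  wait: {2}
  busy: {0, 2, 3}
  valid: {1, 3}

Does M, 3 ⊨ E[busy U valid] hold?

E[busy U valid]: least fixpoint, start Z0 = Sat(valid) = {1, 3}, add states in Sat(busy) with some successor in Z. Already a fixed point.
Sat(E[busy U valid]) = {1, 3}
3 ∈ Sat(E[busy U valid]) = {1, 3}, so the formula holds at 3.

Yes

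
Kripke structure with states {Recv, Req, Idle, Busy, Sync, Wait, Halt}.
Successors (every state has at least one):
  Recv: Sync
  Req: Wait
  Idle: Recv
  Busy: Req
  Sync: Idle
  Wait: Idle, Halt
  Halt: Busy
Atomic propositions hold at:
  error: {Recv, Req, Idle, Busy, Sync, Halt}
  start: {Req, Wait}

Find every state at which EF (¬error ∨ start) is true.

{Req, Busy, Wait, Halt}

Sat(¬error) = {Wait}
Sat(¬error ∨ start) = {Req, Wait}
EF (¬error ∨ start): least fixpoint, start Z0 = {Req, Wait}, add states with some successor in Z. Z1 = {Req, Busy, Wait}; Z2 = {Req, Busy, Wait, Halt}; fixed.
Sat(EF (¬error ∨ start)) = {Req, Busy, Wait, Halt}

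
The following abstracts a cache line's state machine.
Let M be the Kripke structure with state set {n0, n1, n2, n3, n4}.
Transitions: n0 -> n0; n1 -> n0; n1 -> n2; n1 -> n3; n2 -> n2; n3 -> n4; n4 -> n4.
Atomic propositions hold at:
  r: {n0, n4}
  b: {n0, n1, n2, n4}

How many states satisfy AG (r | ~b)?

3

Sat(~b) = {n3}
Sat(r | ~b) = {n0, n3, n4}
AG (r | ~b): greatest fixpoint, start Z0 = {n0, n3, n4}, keep only states in Sat with every successor in Z. Already a fixed point.
Sat(AG (r | ~b)) = {n0, n3, n4}
|Sat(AG (r | ~b))| = |{n0, n3, n4}| = 3.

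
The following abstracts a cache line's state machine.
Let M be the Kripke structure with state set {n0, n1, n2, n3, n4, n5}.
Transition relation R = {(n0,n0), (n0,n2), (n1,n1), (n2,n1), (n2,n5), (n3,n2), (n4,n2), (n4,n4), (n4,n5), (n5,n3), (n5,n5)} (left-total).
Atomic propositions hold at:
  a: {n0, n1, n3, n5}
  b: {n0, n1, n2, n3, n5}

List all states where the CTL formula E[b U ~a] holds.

{n0, n2, n3, n4, n5}

Sat(~a) = {n2, n4}
E[b U ~a]: least fixpoint, start Z0 = Sat(~a) = {n2, n4}, add states in Sat(b) with some successor in Z. Z1 = {n0, n2, n3, n4}; Z2 = {n0, n2, n3, n4, n5}; fixed.
Sat(E[b U ~a]) = {n0, n2, n3, n4, n5}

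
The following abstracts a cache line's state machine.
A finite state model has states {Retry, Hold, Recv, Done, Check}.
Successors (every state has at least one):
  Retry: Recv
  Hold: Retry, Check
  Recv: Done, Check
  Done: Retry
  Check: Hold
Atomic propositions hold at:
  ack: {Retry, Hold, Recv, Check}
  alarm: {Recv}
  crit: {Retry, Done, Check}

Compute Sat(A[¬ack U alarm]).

{Recv}

Sat(¬ack) = {Done}
A[¬ack U alarm]: least fixpoint, start Z0 = Sat(alarm) = {Recv}, add states in Sat(¬ack) with every successor in Z. Already a fixed point.
Sat(A[¬ack U alarm]) = {Recv}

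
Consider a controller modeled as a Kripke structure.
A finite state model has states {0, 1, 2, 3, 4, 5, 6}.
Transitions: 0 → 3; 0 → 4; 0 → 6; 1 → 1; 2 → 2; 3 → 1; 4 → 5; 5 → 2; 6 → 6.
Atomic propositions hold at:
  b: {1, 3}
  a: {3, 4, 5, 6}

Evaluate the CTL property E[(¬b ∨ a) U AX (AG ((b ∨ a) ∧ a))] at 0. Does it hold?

Sat(¬b) = {0, 2, 4, 5, 6}
Sat(¬b ∨ a) = {0, 2, 3, 4, 5, 6}
Sat(b ∨ a) = {1, 3, 4, 5, 6}
Sat((b ∨ a) ∧ a) = {3, 4, 5, 6}
AG ((b ∨ a) ∧ a): greatest fixpoint, start Z0 = {3, 4, 5, 6}, keep only states in Sat with every successor in Z. Z1 = {4, 6}; Z2 = {6}; fixed.
Sat(AG ((b ∨ a) ∧ a)) = {6}
Sat(AX (AG ((b ∨ a) ∧ a))) = {s : every successor in {6}} = {6}
E[(¬b ∨ a) U AX (AG ((b ∨ a) ∧ a))]: least fixpoint, start Z0 = Sat(AX (AG ((b ∨ a) ∧ a))) = {6}, add states in Sat(¬b ∨ a) with some successor in Z. Z1 = {0, 6}; fixed.
Sat(E[(¬b ∨ a) U AX (AG ((b ∨ a) ∧ a))]) = {0, 6}
0 ∈ Sat(E[(¬b ∨ a) U AX (AG ((b ∨ a) ∧ a))]) = {0, 6}, so the formula holds at 0.

Yes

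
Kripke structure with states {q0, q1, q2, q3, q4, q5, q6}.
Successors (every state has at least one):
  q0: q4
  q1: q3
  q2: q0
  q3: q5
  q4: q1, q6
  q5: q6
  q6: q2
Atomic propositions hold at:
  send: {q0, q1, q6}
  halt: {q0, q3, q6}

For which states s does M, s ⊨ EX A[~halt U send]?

Sat(~halt) = {q1, q2, q4, q5}
A[~halt U send]: least fixpoint, start Z0 = Sat(send) = {q0, q1, q6}, add states in Sat(~halt) with every successor in Z. Z1 = {q0, q1, q2, q4, q5, q6}; fixed.
Sat(A[~halt U send]) = {q0, q1, q2, q4, q5, q6}
Sat(EX A[~halt U send]) = {s : some successor in {q0, q1, q2, q4, q5, q6}} = {q0, q2, q3, q4, q5, q6}

{q0, q2, q3, q4, q5, q6}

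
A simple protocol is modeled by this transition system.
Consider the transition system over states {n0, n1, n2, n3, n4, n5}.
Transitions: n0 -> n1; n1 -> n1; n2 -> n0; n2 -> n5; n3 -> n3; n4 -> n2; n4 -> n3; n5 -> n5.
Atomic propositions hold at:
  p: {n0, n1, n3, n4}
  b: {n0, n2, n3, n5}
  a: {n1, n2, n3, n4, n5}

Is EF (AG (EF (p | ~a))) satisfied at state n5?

No

Sat(~a) = {n0}
Sat(p | ~a) = {n0, n1, n3, n4}
EF (p | ~a): least fixpoint, start Z0 = {n0, n1, n3, n4}, add states with some successor in Z. Z1 = {n0, n1, n2, n3, n4}; fixed.
Sat(EF (p | ~a)) = {n0, n1, n2, n3, n4}
AG (EF (p | ~a)): greatest fixpoint, start Z0 = {n0, n1, n2, n3, n4}, keep only states in Sat with every successor in Z. Z1 = {n0, n1, n3, n4}; Z2 = {n0, n1, n3}; fixed.
Sat(AG (EF (p | ~a))) = {n0, n1, n3}
EF (AG (EF (p | ~a))): least fixpoint, start Z0 = {n0, n1, n3}, add states with some successor in Z. Z1 = {n0, n1, n2, n3, n4}; fixed.
Sat(EF (AG (EF (p | ~a)))) = {n0, n1, n2, n3, n4}
n5 ∉ Sat(EF (AG (EF (p | ~a)))) = {n0, n1, n2, n3, n4}, so the formula does not hold at n5.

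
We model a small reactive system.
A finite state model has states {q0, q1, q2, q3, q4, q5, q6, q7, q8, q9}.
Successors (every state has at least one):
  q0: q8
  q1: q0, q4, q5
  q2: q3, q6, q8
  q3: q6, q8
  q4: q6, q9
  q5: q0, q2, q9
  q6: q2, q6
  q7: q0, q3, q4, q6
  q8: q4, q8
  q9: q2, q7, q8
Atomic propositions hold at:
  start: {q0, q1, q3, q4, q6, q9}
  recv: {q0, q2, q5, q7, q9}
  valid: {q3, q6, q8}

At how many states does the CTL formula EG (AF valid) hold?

AF valid: least fixpoint, start Z0 = {q3, q6, q8}, add states with every successor in Z. Z1 = {q0, q2, q3, q6, q8}; fixed.
Sat(AF valid) = {q0, q2, q3, q6, q8}
EG (AF valid): greatest fixpoint, start Z0 = {q0, q2, q3, q6, q8}, keep only states in Sat with some successor in Z. Already a fixed point.
Sat(EG (AF valid)) = {q0, q2, q3, q6, q8}
|Sat(EG (AF valid))| = |{q0, q2, q3, q6, q8}| = 5.

5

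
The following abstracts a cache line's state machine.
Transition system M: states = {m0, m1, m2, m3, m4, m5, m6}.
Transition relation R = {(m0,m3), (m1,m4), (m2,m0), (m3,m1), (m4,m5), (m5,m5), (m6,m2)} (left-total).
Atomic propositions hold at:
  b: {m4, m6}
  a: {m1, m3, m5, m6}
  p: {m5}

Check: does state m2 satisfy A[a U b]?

A[a U b]: least fixpoint, start Z0 = Sat(b) = {m4, m6}, add states in Sat(a) with every successor in Z. Z1 = {m1, m4, m6}; Z2 = {m1, m3, m4, m6}; fixed.
Sat(A[a U b]) = {m1, m3, m4, m6}
m2 ∉ Sat(A[a U b]) = {m1, m3, m4, m6}, so the formula does not hold at m2.

No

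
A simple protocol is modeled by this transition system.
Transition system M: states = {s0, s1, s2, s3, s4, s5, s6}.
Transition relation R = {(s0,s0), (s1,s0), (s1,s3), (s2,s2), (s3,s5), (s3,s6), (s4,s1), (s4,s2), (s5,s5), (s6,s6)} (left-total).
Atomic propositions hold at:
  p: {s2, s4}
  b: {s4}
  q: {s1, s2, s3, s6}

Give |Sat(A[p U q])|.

A[p U q]: least fixpoint, start Z0 = Sat(q) = {s1, s2, s3, s6}, add states in Sat(p) with every successor in Z. Z1 = {s1, s2, s3, s4, s6}; fixed.
Sat(A[p U q]) = {s1, s2, s3, s4, s6}
|Sat(A[p U q])| = |{s1, s2, s3, s4, s6}| = 5.

5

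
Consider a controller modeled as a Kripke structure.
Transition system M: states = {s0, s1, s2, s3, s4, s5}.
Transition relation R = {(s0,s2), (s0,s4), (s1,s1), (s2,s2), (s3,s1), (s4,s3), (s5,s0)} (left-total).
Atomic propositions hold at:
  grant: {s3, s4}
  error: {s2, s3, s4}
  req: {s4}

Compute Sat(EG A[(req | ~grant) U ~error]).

Sat(~grant) = {s0, s1, s2, s5}
Sat(req | ~grant) = {s0, s1, s2, s4, s5}
Sat(~error) = {s0, s1, s5}
A[(req | ~grant) U ~error]: least fixpoint, start Z0 = Sat(~error) = {s0, s1, s5}, add states in Sat(req | ~grant) with every successor in Z. Already a fixed point.
Sat(A[(req | ~grant) U ~error]) = {s0, s1, s5}
EG A[(req | ~grant) U ~error]: greatest fixpoint, start Z0 = {s0, s1, s5}, keep only states in Sat with some successor in Z. Z1 = {s1, s5}; Z2 = {s1}; fixed.
Sat(EG A[(req | ~grant) U ~error]) = {s1}

{s1}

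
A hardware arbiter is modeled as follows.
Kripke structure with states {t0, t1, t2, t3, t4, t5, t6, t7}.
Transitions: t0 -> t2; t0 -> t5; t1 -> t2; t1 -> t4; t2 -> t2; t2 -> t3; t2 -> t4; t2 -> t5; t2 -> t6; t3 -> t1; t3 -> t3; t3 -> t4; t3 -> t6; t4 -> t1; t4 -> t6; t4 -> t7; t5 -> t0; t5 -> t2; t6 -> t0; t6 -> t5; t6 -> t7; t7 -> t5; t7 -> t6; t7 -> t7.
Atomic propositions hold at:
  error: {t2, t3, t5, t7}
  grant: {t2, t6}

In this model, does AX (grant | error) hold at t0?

Sat(grant | error) = {t2, t3, t5, t6, t7}
Sat(AX (grant | error)) = {s : every successor in {t2, t3, t5, t6, t7}} = {t0, t7}
t0 ∈ Sat(AX (grant | error)) = {t0, t7}, so the formula holds at t0.

Yes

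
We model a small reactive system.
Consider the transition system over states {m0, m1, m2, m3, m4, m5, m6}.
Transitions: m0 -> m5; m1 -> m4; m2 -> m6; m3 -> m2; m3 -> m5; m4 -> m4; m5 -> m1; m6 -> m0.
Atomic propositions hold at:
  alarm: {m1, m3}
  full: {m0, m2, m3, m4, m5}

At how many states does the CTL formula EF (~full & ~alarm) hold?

Sat(~full) = {m1, m6}
Sat(~alarm) = {m0, m2, m4, m5, m6}
Sat(~full & ~alarm) = {m6}
EF (~full & ~alarm): least fixpoint, start Z0 = {m6}, add states with some successor in Z. Z1 = {m2, m6}; Z2 = {m2, m3, m6}; fixed.
Sat(EF (~full & ~alarm)) = {m2, m3, m6}
|Sat(EF (~full & ~alarm))| = |{m2, m3, m6}| = 3.

3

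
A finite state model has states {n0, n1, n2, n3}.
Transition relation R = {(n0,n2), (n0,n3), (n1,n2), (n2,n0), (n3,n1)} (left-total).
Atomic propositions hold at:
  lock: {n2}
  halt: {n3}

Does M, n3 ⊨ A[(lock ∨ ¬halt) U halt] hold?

Yes

Sat(¬halt) = {n0, n1, n2}
Sat(lock ∨ ¬halt) = {n0, n1, n2}
A[(lock ∨ ¬halt) U halt]: least fixpoint, start Z0 = Sat(halt) = {n3}, add states in Sat(lock ∨ ¬halt) with every successor in Z. Already a fixed point.
Sat(A[(lock ∨ ¬halt) U halt]) = {n3}
n3 ∈ Sat(A[(lock ∨ ¬halt) U halt]) = {n3}, so the formula holds at n3.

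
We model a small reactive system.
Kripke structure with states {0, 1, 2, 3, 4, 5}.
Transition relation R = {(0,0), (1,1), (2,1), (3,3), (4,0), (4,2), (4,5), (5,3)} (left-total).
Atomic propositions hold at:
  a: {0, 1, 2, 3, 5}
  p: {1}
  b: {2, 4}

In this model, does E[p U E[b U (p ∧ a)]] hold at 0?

No

Sat(p ∧ a) = {1}
E[b U (p ∧ a)]: least fixpoint, start Z0 = Sat((p ∧ a)) = {1}, add states in Sat(b) with some successor in Z. Z1 = {1, 2}; Z2 = {1, 2, 4}; fixed.
Sat(E[b U (p ∧ a)]) = {1, 2, 4}
E[p U E[b U (p ∧ a)]]: least fixpoint, start Z0 = Sat(E[b U (p ∧ a)]) = {1, 2, 4}, add states in Sat(p) with some successor in Z. Already a fixed point.
Sat(E[p U E[b U (p ∧ a)]]) = {1, 2, 4}
0 ∉ Sat(E[p U E[b U (p ∧ a)]]) = {1, 2, 4}, so the formula does not hold at 0.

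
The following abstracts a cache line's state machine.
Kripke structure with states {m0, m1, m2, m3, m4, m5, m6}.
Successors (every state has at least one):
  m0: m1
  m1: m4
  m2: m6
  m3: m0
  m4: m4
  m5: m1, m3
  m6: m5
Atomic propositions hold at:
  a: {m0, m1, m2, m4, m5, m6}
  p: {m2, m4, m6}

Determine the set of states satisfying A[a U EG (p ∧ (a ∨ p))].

Sat(a ∨ p) = {m0, m1, m2, m4, m5, m6}
Sat(p ∧ (a ∨ p)) = {m2, m4, m6}
EG (p ∧ (a ∨ p)): greatest fixpoint, start Z0 = {m2, m4, m6}, keep only states in Sat with some successor in Z. Z1 = {m2, m4}; Z2 = {m4}; fixed.
Sat(EG (p ∧ (a ∨ p))) = {m4}
A[a U EG (p ∧ (a ∨ p))]: least fixpoint, start Z0 = Sat(EG (p ∧ (a ∨ p))) = {m4}, add states in Sat(a) with every successor in Z. Z1 = {m1, m4}; Z2 = {m0, m1, m4}; fixed.
Sat(A[a U EG (p ∧ (a ∨ p))]) = {m0, m1, m4}

{m0, m1, m4}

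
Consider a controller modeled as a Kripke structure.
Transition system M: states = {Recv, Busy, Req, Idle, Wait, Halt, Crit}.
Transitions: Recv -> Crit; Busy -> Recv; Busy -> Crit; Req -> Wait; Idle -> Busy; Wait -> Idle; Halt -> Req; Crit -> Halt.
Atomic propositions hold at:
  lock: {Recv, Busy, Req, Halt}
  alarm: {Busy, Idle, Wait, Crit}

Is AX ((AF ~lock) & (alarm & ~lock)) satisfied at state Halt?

Sat(~lock) = {Idle, Wait, Crit}
AF ~lock: least fixpoint, start Z0 = {Idle, Wait, Crit}, add states with every successor in Z. Z1 = {Recv, Req, Idle, Wait, Crit}; Z2 = {Recv, Busy, Req, Idle, Wait, Halt, Crit}; fixed.
Sat(AF ~lock) = {Recv, Busy, Req, Idle, Wait, Halt, Crit}
Sat(alarm & ~lock) = {Idle, Wait, Crit}
Sat((AF ~lock) & (alarm & ~lock)) = {Idle, Wait, Crit}
Sat(AX ((AF ~lock) & (alarm & ~lock))) = {s : every successor in {Idle, Wait, Crit}} = {Recv, Req, Wait}
Halt ∉ Sat(AX ((AF ~lock) & (alarm & ~lock))) = {Recv, Req, Wait}, so the formula does not hold at Halt.

No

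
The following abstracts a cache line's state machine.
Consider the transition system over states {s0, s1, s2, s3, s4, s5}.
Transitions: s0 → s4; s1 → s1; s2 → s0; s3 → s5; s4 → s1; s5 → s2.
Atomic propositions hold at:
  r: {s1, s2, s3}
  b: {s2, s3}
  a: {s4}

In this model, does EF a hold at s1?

EF a: least fixpoint, start Z0 = {s4}, add states with some successor in Z. Z1 = {s0, s4}; Z2 = {s0, s2, s4}; Z3 = {s0, s2, s4, s5}; Z4 = {s0, s2, s3, s4, s5}; fixed.
Sat(EF a) = {s0, s2, s3, s4, s5}
s1 ∉ Sat(EF a) = {s0, s2, s3, s4, s5}, so the formula does not hold at s1.

No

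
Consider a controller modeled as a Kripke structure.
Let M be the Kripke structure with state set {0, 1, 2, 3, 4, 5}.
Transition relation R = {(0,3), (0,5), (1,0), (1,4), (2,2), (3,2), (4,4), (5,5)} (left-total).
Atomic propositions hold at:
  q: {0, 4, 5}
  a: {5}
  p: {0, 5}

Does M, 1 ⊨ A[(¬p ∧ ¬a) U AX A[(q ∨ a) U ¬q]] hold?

Sat(¬p) = {1, 2, 3, 4}
Sat(¬a) = {0, 1, 2, 3, 4}
Sat(¬p ∧ ¬a) = {1, 2, 3, 4}
Sat(q ∨ a) = {0, 4, 5}
Sat(¬q) = {1, 2, 3}
A[(q ∨ a) U ¬q]: least fixpoint, start Z0 = Sat(¬q) = {1, 2, 3}, add states in Sat(q ∨ a) with every successor in Z. Already a fixed point.
Sat(A[(q ∨ a) U ¬q]) = {1, 2, 3}
Sat(AX A[(q ∨ a) U ¬q]) = {s : every successor in {1, 2, 3}} = {2, 3}
A[(¬p ∧ ¬a) U AX A[(q ∨ a) U ¬q]]: least fixpoint, start Z0 = Sat(AX A[(q ∨ a) U ¬q]) = {2, 3}, add states in Sat(¬p ∧ ¬a) with every successor in Z. Already a fixed point.
Sat(A[(¬p ∧ ¬a) U AX A[(q ∨ a) U ¬q]]) = {2, 3}
1 ∉ Sat(A[(¬p ∧ ¬a) U AX A[(q ∨ a) U ¬q]]) = {2, 3}, so the formula does not hold at 1.

No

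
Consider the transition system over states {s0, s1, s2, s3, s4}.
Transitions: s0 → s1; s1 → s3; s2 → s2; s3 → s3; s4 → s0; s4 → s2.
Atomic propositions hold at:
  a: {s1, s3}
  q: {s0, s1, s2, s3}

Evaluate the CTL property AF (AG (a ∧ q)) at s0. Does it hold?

Yes

Sat(a ∧ q) = {s1, s3}
AG (a ∧ q): greatest fixpoint, start Z0 = {s1, s3}, keep only states in Sat with every successor in Z. Already a fixed point.
Sat(AG (a ∧ q)) = {s1, s3}
AF (AG (a ∧ q)): least fixpoint, start Z0 = {s1, s3}, add states with every successor in Z. Z1 = {s0, s1, s3}; fixed.
Sat(AF (AG (a ∧ q))) = {s0, s1, s3}
s0 ∈ Sat(AF (AG (a ∧ q))) = {s0, s1, s3}, so the formula holds at s0.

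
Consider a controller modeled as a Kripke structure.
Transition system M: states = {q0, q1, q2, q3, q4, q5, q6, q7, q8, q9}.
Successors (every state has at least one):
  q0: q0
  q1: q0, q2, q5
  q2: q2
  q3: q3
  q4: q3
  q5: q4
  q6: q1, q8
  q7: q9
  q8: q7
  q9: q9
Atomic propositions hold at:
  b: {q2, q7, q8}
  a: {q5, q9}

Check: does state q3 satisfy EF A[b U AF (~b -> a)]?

Sat(~b) = {q0, q1, q3, q4, q5, q6, q9}
Sat(~b -> a) = {q2, q5, q7, q8, q9}
AF (~b -> a): least fixpoint, start Z0 = {q2, q5, q7, q8, q9}, add states with every successor in Z. Already a fixed point.
Sat(AF (~b -> a)) = {q2, q5, q7, q8, q9}
A[b U AF (~b -> a)]: least fixpoint, start Z0 = Sat(AF (~b -> a)) = {q2, q5, q7, q8, q9}, add states in Sat(b) with every successor in Z. Already a fixed point.
Sat(A[b U AF (~b -> a)]) = {q2, q5, q7, q8, q9}
EF A[b U AF (~b -> a)]: least fixpoint, start Z0 = {q2, q5, q7, q8, q9}, add states with some successor in Z. Z1 = {q1, q2, q5, q6, q7, q8, q9}; fixed.
Sat(EF A[b U AF (~b -> a)]) = {q1, q2, q5, q6, q7, q8, q9}
q3 ∉ Sat(EF A[b U AF (~b -> a)]) = {q1, q2, q5, q6, q7, q8, q9}, so the formula does not hold at q3.

No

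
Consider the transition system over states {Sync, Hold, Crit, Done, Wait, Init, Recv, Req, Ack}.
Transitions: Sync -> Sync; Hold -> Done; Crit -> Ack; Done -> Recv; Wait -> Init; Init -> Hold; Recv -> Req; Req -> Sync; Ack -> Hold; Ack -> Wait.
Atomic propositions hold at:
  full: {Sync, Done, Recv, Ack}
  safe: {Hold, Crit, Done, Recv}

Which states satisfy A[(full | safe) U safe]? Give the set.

Sat(full | safe) = {Sync, Hold, Crit, Done, Recv, Ack}
A[(full | safe) U safe]: least fixpoint, start Z0 = Sat(safe) = {Hold, Crit, Done, Recv}, add states in Sat(full | safe) with every successor in Z. Already a fixed point.
Sat(A[(full | safe) U safe]) = {Hold, Crit, Done, Recv}

{Hold, Crit, Done, Recv}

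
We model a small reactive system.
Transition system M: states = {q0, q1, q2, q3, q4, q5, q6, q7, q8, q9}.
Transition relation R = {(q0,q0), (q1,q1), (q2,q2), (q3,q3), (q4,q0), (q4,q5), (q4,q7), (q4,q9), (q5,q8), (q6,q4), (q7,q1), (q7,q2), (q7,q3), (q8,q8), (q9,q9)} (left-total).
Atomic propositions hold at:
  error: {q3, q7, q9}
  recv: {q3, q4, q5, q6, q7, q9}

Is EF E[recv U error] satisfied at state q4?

Yes

E[recv U error]: least fixpoint, start Z0 = Sat(error) = {q3, q7, q9}, add states in Sat(recv) with some successor in Z. Z1 = {q3, q4, q7, q9}; Z2 = {q3, q4, q6, q7, q9}; fixed.
Sat(E[recv U error]) = {q3, q4, q6, q7, q9}
EF E[recv U error]: least fixpoint, start Z0 = {q3, q4, q6, q7, q9}, add states with some successor in Z. Already a fixed point.
Sat(EF E[recv U error]) = {q3, q4, q6, q7, q9}
q4 ∈ Sat(EF E[recv U error]) = {q3, q4, q6, q7, q9}, so the formula holds at q4.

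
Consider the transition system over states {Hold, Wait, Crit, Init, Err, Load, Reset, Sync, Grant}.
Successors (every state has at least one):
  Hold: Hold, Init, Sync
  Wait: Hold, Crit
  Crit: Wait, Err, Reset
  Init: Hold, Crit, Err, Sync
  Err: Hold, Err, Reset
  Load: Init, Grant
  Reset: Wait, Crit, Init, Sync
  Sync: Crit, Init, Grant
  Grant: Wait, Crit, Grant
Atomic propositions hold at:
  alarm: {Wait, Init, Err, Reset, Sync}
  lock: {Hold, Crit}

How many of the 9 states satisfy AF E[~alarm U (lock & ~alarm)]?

Sat(~alarm) = {Hold, Crit, Load, Grant}
Sat(lock & ~alarm) = {Hold, Crit}
E[~alarm U (lock & ~alarm)]: least fixpoint, start Z0 = Sat((lock & ~alarm)) = {Hold, Crit}, add states in Sat(~alarm) with some successor in Z. Z1 = {Hold, Crit, Grant}; Z2 = {Hold, Crit, Load, Grant}; fixed.
Sat(E[~alarm U (lock & ~alarm)]) = {Hold, Crit, Load, Grant}
AF E[~alarm U (lock & ~alarm)]: least fixpoint, start Z0 = {Hold, Crit, Load, Grant}, add states with every successor in Z. Z1 = {Hold, Wait, Crit, Load, Grant}; fixed.
Sat(AF E[~alarm U (lock & ~alarm)]) = {Hold, Wait, Crit, Load, Grant}
|Sat(AF E[~alarm U (lock & ~alarm)])| = |{Hold, Wait, Crit, Load, Grant}| = 5.

5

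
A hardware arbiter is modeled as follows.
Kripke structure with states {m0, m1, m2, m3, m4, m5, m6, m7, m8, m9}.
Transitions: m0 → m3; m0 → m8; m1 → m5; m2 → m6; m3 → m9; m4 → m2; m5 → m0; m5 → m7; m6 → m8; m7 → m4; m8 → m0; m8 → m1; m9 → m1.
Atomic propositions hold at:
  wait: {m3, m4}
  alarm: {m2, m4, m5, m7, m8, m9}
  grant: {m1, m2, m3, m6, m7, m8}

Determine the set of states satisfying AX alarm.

{m1, m3, m4, m6, m7}

Sat(AX alarm) = {s : every successor in {m2, m4, m5, m7, m8, m9}} = {m1, m3, m4, m6, m7}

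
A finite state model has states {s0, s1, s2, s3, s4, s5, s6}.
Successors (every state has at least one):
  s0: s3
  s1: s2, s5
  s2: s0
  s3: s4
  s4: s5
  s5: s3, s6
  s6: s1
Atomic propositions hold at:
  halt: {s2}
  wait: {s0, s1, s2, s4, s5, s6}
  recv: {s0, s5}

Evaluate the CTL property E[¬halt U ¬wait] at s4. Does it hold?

Yes

Sat(¬halt) = {s0, s1, s3, s4, s5, s6}
Sat(¬wait) = {s3}
E[¬halt U ¬wait]: least fixpoint, start Z0 = Sat(¬wait) = {s3}, add states in Sat(¬halt) with some successor in Z. Z1 = {s0, s3, s5}; Z2 = {s0, s1, s3, s4, s5}; Z3 = {s0, s1, s3, s4, s5, s6}; fixed.
Sat(E[¬halt U ¬wait]) = {s0, s1, s3, s4, s5, s6}
s4 ∈ Sat(E[¬halt U ¬wait]) = {s0, s1, s3, s4, s5, s6}, so the formula holds at s4.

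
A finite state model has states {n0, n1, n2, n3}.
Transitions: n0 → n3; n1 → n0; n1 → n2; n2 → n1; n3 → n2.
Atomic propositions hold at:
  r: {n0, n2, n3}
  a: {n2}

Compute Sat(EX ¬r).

{n2}

Sat(¬r) = {n1}
Sat(EX ¬r) = {s : some successor in {n1}} = {n2}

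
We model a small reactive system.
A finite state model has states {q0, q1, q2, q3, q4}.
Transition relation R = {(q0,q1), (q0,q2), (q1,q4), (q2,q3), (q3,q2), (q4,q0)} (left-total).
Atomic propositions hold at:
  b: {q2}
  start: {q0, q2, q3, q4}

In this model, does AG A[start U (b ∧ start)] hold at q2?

Yes

Sat(b ∧ start) = {q2}
A[start U (b ∧ start)]: least fixpoint, start Z0 = Sat((b ∧ start)) = {q2}, add states in Sat(start) with every successor in Z. Z1 = {q2, q3}; fixed.
Sat(A[start U (b ∧ start)]) = {q2, q3}
AG A[start U (b ∧ start)]: greatest fixpoint, start Z0 = {q2, q3}, keep only states in Sat with every successor in Z. Already a fixed point.
Sat(AG A[start U (b ∧ start)]) = {q2, q3}
q2 ∈ Sat(AG A[start U (b ∧ start)]) = {q2, q3}, so the formula holds at q2.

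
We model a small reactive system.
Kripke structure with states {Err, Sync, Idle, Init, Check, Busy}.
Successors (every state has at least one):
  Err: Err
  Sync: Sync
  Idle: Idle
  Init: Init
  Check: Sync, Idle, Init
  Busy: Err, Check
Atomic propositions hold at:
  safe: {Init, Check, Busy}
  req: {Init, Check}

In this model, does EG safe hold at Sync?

EG safe: greatest fixpoint, start Z0 = {Init, Check, Busy}, keep only states in Sat with some successor in Z. Already a fixed point.
Sat(EG safe) = {Init, Check, Busy}
Sync ∉ Sat(EG safe) = {Init, Check, Busy}, so the formula does not hold at Sync.

No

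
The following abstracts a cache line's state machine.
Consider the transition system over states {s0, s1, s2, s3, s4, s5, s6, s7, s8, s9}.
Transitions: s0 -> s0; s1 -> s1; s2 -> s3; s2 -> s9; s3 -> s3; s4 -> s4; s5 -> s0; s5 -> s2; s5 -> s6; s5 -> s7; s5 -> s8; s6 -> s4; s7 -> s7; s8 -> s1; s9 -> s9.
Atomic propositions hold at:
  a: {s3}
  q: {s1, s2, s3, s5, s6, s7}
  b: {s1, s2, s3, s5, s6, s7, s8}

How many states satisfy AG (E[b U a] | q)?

E[b U a]: least fixpoint, start Z0 = Sat(a) = {s3}, add states in Sat(b) with some successor in Z. Z1 = {s2, s3}; Z2 = {s2, s3, s5}; fixed.
Sat(E[b U a]) = {s2, s3, s5}
Sat(E[b U a] | q) = {s1, s2, s3, s5, s6, s7}
AG (E[b U a] | q): greatest fixpoint, start Z0 = {s1, s2, s3, s5, s6, s7}, keep only states in Sat with every successor in Z. Z1 = {s1, s3, s7}; fixed.
Sat(AG (E[b U a] | q)) = {s1, s3, s7}
|Sat(AG (E[b U a] | q))| = |{s1, s3, s7}| = 3.

3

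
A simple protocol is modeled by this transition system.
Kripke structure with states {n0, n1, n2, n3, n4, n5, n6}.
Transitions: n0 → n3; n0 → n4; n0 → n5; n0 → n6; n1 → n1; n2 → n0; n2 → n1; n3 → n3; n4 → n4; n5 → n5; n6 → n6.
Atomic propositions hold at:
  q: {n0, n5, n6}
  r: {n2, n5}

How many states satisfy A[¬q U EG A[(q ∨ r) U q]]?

Sat(¬q) = {n1, n2, n3, n4}
Sat(q ∨ r) = {n0, n2, n5, n6}
A[(q ∨ r) U q]: least fixpoint, start Z0 = Sat(q) = {n0, n5, n6}, add states in Sat(q ∨ r) with every successor in Z. Already a fixed point.
Sat(A[(q ∨ r) U q]) = {n0, n5, n6}
EG A[(q ∨ r) U q]: greatest fixpoint, start Z0 = {n0, n5, n6}, keep only states in Sat with some successor in Z. Already a fixed point.
Sat(EG A[(q ∨ r) U q]) = {n0, n5, n6}
A[¬q U EG A[(q ∨ r) U q]]: least fixpoint, start Z0 = Sat(EG A[(q ∨ r) U q]) = {n0, n5, n6}, add states in Sat(¬q) with every successor in Z. Already a fixed point.
Sat(A[¬q U EG A[(q ∨ r) U q]]) = {n0, n5, n6}
|Sat(A[¬q U EG A[(q ∨ r) U q]])| = |{n0, n5, n6}| = 3.

3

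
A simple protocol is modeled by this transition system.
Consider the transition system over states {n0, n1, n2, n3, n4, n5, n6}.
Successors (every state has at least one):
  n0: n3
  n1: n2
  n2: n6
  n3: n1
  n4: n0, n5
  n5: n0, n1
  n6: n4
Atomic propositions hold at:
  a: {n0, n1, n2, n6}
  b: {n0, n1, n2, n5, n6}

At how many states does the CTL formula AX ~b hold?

2

Sat(~b) = {n3, n4}
Sat(AX ~b) = {s : every successor in {n3, n4}} = {n0, n6}
|Sat(AX ~b)| = |{n0, n6}| = 2.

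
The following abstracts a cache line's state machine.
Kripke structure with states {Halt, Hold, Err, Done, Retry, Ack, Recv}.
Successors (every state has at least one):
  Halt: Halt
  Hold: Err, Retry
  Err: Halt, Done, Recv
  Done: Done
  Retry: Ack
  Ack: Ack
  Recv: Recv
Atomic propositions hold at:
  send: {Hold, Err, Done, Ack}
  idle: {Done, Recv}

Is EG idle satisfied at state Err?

EG idle: greatest fixpoint, start Z0 = {Done, Recv}, keep only states in Sat with some successor in Z. Already a fixed point.
Sat(EG idle) = {Done, Recv}
Err ∉ Sat(EG idle) = {Done, Recv}, so the formula does not hold at Err.

No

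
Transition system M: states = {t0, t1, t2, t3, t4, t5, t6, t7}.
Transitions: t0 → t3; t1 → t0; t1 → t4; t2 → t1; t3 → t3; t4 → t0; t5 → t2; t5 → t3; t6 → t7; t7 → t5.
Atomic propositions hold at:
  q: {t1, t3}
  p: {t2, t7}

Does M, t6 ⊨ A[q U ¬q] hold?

Sat(¬q) = {t0, t2, t4, t5, t6, t7}
A[q U ¬q]: least fixpoint, start Z0 = Sat(¬q) = {t0, t2, t4, t5, t6, t7}, add states in Sat(q) with every successor in Z. Z1 = {t0, t1, t2, t4, t5, t6, t7}; fixed.
Sat(A[q U ¬q]) = {t0, t1, t2, t4, t5, t6, t7}
t6 ∈ Sat(A[q U ¬q]) = {t0, t1, t2, t4, t5, t6, t7}, so the formula holds at t6.

Yes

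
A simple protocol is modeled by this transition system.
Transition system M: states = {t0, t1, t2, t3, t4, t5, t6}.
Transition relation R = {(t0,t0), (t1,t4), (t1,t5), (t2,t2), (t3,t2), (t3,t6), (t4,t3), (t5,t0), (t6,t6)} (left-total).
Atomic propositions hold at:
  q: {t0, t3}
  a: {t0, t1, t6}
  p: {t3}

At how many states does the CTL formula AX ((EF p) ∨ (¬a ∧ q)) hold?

EF p: least fixpoint, start Z0 = {t3}, add states with some successor in Z. Z1 = {t3, t4}; Z2 = {t1, t3, t4}; fixed.
Sat(EF p) = {t1, t3, t4}
Sat(¬a) = {t2, t3, t4, t5}
Sat(¬a ∧ q) = {t3}
Sat((EF p) ∨ (¬a ∧ q)) = {t1, t3, t4}
Sat(AX ((EF p) ∨ (¬a ∧ q))) = {s : every successor in {t1, t3, t4}} = {t4}
|Sat(AX ((EF p) ∨ (¬a ∧ q)))| = |{t4}| = 1.

1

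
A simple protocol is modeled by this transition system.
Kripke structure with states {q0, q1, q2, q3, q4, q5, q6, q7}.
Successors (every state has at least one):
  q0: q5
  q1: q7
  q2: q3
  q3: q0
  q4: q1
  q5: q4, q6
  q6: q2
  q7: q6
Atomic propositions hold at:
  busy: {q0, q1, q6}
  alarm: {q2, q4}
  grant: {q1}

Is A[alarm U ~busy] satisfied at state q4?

Yes

Sat(~busy) = {q2, q3, q4, q5, q7}
A[alarm U ~busy]: least fixpoint, start Z0 = Sat(~busy) = {q2, q3, q4, q5, q7}, add states in Sat(alarm) with every successor in Z. Already a fixed point.
Sat(A[alarm U ~busy]) = {q2, q3, q4, q5, q7}
q4 ∈ Sat(A[alarm U ~busy]) = {q2, q3, q4, q5, q7}, so the formula holds at q4.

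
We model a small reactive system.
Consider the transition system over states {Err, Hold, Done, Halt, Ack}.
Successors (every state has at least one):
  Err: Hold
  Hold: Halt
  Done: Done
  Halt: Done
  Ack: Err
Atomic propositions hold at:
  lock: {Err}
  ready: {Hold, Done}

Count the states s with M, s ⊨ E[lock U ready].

3

E[lock U ready]: least fixpoint, start Z0 = Sat(ready) = {Hold, Done}, add states in Sat(lock) with some successor in Z. Z1 = {Err, Hold, Done}; fixed.
Sat(E[lock U ready]) = {Err, Hold, Done}
|Sat(E[lock U ready])| = |{Err, Hold, Done}| = 3.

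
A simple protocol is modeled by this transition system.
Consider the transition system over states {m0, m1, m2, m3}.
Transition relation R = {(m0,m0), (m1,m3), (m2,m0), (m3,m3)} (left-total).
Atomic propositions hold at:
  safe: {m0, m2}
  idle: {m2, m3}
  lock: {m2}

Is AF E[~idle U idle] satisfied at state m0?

Sat(~idle) = {m0, m1}
E[~idle U idle]: least fixpoint, start Z0 = Sat(idle) = {m2, m3}, add states in Sat(~idle) with some successor in Z. Z1 = {m1, m2, m3}; fixed.
Sat(E[~idle U idle]) = {m1, m2, m3}
AF E[~idle U idle]: least fixpoint, start Z0 = {m1, m2, m3}, add states with every successor in Z. Already a fixed point.
Sat(AF E[~idle U idle]) = {m1, m2, m3}
m0 ∉ Sat(AF E[~idle U idle]) = {m1, m2, m3}, so the formula does not hold at m0.

No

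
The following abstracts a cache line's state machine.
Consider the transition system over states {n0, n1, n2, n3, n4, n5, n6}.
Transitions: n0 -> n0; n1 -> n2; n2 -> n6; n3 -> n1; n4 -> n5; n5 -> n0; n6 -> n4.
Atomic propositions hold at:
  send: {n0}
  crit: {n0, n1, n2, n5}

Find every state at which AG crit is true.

{n0, n5}

AG crit: greatest fixpoint, start Z0 = {n0, n1, n2, n5}, keep only states in Sat with every successor in Z. Z1 = {n0, n1, n5}; Z2 = {n0, n5}; fixed.
Sat(AG crit) = {n0, n5}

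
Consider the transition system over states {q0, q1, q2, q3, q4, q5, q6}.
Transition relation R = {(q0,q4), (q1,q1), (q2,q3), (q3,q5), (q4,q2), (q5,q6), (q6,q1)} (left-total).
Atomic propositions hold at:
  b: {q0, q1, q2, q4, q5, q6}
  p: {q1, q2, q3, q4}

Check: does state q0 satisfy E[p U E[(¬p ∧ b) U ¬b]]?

No

Sat(¬p) = {q0, q5, q6}
Sat(¬p ∧ b) = {q0, q5, q6}
Sat(¬b) = {q3}
E[(¬p ∧ b) U ¬b]: least fixpoint, start Z0 = Sat(¬b) = {q3}, add states in Sat(¬p ∧ b) with some successor in Z. Already a fixed point.
Sat(E[(¬p ∧ b) U ¬b]) = {q3}
E[p U E[(¬p ∧ b) U ¬b]]: least fixpoint, start Z0 = Sat(E[(¬p ∧ b) U ¬b]) = {q3}, add states in Sat(p) with some successor in Z. Z1 = {q2, q3}; Z2 = {q2, q3, q4}; fixed.
Sat(E[p U E[(¬p ∧ b) U ¬b]]) = {q2, q3, q4}
q0 ∉ Sat(E[p U E[(¬p ∧ b) U ¬b]]) = {q2, q3, q4}, so the formula does not hold at q0.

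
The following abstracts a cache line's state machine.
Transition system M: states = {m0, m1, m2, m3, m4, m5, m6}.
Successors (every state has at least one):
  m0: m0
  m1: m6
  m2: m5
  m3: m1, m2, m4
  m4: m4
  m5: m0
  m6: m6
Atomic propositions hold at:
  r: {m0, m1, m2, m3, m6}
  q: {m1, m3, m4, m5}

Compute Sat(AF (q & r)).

{m1, m3}

Sat(q & r) = {m1, m3}
AF (q & r): least fixpoint, start Z0 = {m1, m3}, add states with every successor in Z. Already a fixed point.
Sat(AF (q & r)) = {m1, m3}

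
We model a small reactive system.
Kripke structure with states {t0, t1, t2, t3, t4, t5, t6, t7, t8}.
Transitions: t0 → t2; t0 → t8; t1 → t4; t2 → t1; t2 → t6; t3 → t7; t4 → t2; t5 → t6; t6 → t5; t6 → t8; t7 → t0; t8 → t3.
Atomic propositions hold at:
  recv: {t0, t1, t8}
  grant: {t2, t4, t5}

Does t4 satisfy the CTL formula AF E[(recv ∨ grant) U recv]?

Yes

Sat(recv ∨ grant) = {t0, t1, t2, t4, t5, t8}
E[(recv ∨ grant) U recv]: least fixpoint, start Z0 = Sat(recv) = {t0, t1, t8}, add states in Sat(recv ∨ grant) with some successor in Z. Z1 = {t0, t1, t2, t8}; Z2 = {t0, t1, t2, t4, t8}; fixed.
Sat(E[(recv ∨ grant) U recv]) = {t0, t1, t2, t4, t8}
AF E[(recv ∨ grant) U recv]: least fixpoint, start Z0 = {t0, t1, t2, t4, t8}, add states with every successor in Z. Z1 = {t0, t1, t2, t4, t7, t8}; Z2 = {t0, t1, t2, t3, t4, t7, t8}; fixed.
Sat(AF E[(recv ∨ grant) U recv]) = {t0, t1, t2, t3, t4, t7, t8}
t4 ∈ Sat(AF E[(recv ∨ grant) U recv]) = {t0, t1, t2, t3, t4, t7, t8}, so the formula holds at t4.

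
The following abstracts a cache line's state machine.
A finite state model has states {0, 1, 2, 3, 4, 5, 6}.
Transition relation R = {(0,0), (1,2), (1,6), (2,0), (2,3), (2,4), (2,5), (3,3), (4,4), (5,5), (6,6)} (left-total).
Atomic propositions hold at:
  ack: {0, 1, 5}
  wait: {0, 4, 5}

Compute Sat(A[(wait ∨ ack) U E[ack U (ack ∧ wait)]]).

Sat(wait ∨ ack) = {0, 1, 4, 5}
Sat(ack ∧ wait) = {0, 5}
E[ack U (ack ∧ wait)]: least fixpoint, start Z0 = Sat((ack ∧ wait)) = {0, 5}, add states in Sat(ack) with some successor in Z. Already a fixed point.
Sat(E[ack U (ack ∧ wait)]) = {0, 5}
A[(wait ∨ ack) U E[ack U (ack ∧ wait)]]: least fixpoint, start Z0 = Sat(E[ack U (ack ∧ wait)]) = {0, 5}, add states in Sat(wait ∨ ack) with every successor in Z. Already a fixed point.
Sat(A[(wait ∨ ack) U E[ack U (ack ∧ wait)]]) = {0, 5}

{0, 5}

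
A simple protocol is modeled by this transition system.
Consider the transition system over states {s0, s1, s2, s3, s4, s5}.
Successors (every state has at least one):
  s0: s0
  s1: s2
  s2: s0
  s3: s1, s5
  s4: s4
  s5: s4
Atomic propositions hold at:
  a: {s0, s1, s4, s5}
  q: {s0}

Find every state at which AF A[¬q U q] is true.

Sat(¬q) = {s1, s2, s3, s4, s5}
A[¬q U q]: least fixpoint, start Z0 = Sat(q) = {s0}, add states in Sat(¬q) with every successor in Z. Z1 = {s0, s2}; Z2 = {s0, s1, s2}; fixed.
Sat(A[¬q U q]) = {s0, s1, s2}
AF A[¬q U q]: least fixpoint, start Z0 = {s0, s1, s2}, add states with every successor in Z. Already a fixed point.
Sat(AF A[¬q U q]) = {s0, s1, s2}

{s0, s1, s2}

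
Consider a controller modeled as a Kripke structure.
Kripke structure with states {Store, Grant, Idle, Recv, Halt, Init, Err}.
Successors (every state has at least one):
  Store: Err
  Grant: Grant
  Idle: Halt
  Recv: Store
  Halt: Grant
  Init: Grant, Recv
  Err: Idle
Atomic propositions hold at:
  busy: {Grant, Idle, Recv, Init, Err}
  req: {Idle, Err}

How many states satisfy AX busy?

Sat(AX busy) = {s : every successor in {Grant, Idle, Recv, Init, Err}} = {Store, Grant, Halt, Init, Err}
|Sat(AX busy)| = |{Store, Grant, Halt, Init, Err}| = 5.

5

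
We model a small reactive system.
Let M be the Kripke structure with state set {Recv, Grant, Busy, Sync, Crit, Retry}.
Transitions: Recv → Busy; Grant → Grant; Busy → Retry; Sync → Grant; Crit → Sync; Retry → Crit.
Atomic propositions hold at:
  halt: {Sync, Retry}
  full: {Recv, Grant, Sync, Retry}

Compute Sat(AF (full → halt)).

Sat(full → halt) = {Busy, Sync, Crit, Retry}
AF (full → halt): least fixpoint, start Z0 = {Busy, Sync, Crit, Retry}, add states with every successor in Z. Z1 = {Recv, Busy, Sync, Crit, Retry}; fixed.
Sat(AF (full → halt)) = {Recv, Busy, Sync, Crit, Retry}

{Recv, Busy, Sync, Crit, Retry}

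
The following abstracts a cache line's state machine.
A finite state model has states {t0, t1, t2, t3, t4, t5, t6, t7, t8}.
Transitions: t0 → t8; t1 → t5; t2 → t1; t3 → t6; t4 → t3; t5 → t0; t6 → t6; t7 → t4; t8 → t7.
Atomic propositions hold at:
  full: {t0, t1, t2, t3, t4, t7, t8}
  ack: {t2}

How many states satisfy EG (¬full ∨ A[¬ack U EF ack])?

Sat(¬full) = {t5, t6}
Sat(¬ack) = {t0, t1, t3, t4, t5, t6, t7, t8}
EF ack: least fixpoint, start Z0 = {t2}, add states with some successor in Z. Already a fixed point.
Sat(EF ack) = {t2}
A[¬ack U EF ack]: least fixpoint, start Z0 = Sat(EF ack) = {t2}, add states in Sat(¬ack) with every successor in Z. Already a fixed point.
Sat(A[¬ack U EF ack]) = {t2}
Sat(¬full ∨ A[¬ack U EF ack]) = {t2, t5, t6}
EG (¬full ∨ A[¬ack U EF ack]): greatest fixpoint, start Z0 = {t2, t5, t6}, keep only states in Sat with some successor in Z. Z1 = {t6}; fixed.
Sat(EG (¬full ∨ A[¬ack U EF ack])) = {t6}
|Sat(EG (¬full ∨ A[¬ack U EF ack]))| = |{t6}| = 1.

1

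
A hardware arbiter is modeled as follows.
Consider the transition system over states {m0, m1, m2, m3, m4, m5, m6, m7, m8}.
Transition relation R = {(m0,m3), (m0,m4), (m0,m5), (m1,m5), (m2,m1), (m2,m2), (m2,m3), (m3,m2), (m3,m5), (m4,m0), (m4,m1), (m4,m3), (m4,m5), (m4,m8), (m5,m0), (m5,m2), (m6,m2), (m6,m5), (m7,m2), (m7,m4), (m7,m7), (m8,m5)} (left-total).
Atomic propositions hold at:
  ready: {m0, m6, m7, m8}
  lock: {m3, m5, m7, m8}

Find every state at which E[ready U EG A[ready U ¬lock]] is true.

Sat(¬lock) = {m0, m1, m2, m4, m6}
A[ready U ¬lock]: least fixpoint, start Z0 = Sat(¬lock) = {m0, m1, m2, m4, m6}, add states in Sat(ready) with every successor in Z. Already a fixed point.
Sat(A[ready U ¬lock]) = {m0, m1, m2, m4, m6}
EG A[ready U ¬lock]: greatest fixpoint, start Z0 = {m0, m1, m2, m4, m6}, keep only states in Sat with some successor in Z. Z1 = {m0, m2, m4, m6}; fixed.
Sat(EG A[ready U ¬lock]) = {m0, m2, m4, m6}
E[ready U EG A[ready U ¬lock]]: least fixpoint, start Z0 = Sat(EG A[ready U ¬lock]) = {m0, m2, m4, m6}, add states in Sat(ready) with some successor in Z. Z1 = {m0, m2, m4, m6, m7}; fixed.
Sat(E[ready U EG A[ready U ¬lock]]) = {m0, m2, m4, m6, m7}

{m0, m2, m4, m6, m7}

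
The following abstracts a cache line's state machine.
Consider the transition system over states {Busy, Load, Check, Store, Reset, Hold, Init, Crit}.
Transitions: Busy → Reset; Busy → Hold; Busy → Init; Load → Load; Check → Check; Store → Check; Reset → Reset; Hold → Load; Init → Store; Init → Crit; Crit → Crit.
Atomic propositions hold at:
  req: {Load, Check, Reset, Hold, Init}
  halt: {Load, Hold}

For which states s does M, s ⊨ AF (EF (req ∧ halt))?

{Busy, Load, Hold}

Sat(req ∧ halt) = {Load, Hold}
EF (req ∧ halt): least fixpoint, start Z0 = {Load, Hold}, add states with some successor in Z. Z1 = {Busy, Load, Hold}; fixed.
Sat(EF (req ∧ halt)) = {Busy, Load, Hold}
AF (EF (req ∧ halt)): least fixpoint, start Z0 = {Busy, Load, Hold}, add states with every successor in Z. Already a fixed point.
Sat(AF (EF (req ∧ halt))) = {Busy, Load, Hold}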